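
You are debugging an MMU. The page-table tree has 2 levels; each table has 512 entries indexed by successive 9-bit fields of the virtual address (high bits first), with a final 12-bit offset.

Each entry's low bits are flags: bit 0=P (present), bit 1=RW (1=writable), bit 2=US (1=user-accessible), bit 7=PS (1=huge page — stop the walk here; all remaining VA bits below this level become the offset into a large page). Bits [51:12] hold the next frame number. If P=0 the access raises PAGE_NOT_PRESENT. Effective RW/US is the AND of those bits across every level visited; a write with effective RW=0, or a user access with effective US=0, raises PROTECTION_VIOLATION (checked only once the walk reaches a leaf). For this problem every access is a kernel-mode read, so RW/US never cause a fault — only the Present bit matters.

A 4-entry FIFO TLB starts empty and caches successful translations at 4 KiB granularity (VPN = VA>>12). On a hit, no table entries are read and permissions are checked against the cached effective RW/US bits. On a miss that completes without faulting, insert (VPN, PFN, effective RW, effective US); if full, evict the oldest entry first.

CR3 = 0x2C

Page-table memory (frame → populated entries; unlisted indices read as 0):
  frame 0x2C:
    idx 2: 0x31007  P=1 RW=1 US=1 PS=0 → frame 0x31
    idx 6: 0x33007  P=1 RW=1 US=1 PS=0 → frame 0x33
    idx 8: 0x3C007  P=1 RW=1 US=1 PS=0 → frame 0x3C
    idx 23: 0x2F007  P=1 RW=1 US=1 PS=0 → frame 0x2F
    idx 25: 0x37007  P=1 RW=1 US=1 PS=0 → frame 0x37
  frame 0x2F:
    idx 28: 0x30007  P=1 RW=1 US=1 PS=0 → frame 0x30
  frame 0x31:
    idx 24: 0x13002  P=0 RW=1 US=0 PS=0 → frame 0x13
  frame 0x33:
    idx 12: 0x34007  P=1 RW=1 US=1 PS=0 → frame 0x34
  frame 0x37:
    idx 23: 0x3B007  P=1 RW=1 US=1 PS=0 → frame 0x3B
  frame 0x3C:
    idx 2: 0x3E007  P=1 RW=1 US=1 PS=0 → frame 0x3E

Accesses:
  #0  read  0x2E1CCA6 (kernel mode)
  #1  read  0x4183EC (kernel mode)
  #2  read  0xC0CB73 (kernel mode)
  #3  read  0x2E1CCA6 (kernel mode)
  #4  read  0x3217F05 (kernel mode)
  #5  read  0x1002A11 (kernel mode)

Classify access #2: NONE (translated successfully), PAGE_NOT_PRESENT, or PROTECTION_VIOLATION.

Per-access translation:
#0 VA=0x2E1CCA6 (r,kernel):
  lvl0: tbl 0x2C, slot 23 ⇒ 0x2F007 (P1/RW1/US1/PS0)
  lvl1: tbl 0x2F, slot 28 ⇒ 0x30007 (P1/RW1/US1/PS0)
  → PA=0x30CA6  (2 entries read)
#1 VA=0x4183EC (r,kernel):
  lvl0: tbl 0x2C, slot 2 ⇒ 0x31007 (P1/RW1/US1/PS0)
  lvl1: tbl 0x31, slot 24 ⇒ 0x13002 (P0/RW1/US0/PS0)
  ⇒ fault: PAGE_NOT_PRESENT  — 2 lookups
#2 VA=0xC0CB73 (r,kernel):
  lvl0: tbl 0x2C, slot 6 ⇒ 0x33007 (P1/RW1/US1/PS0)
  lvl1: tbl 0x33, slot 12 ⇒ 0x34007 (P1/RW1/US1/PS0)
  → PA=0x34B73  (2 entries read)
#3 VA=0x2E1CCA6 (r,kernel):
  TLB hit vpn=0x2E1C → PA=0x30CA6
#4 VA=0x3217F05 (r,kernel):
  lvl0: tbl 0x2C, slot 25 ⇒ 0x37007 (P1/RW1/US1/PS0)
  lvl1: tbl 0x37, slot 23 ⇒ 0x3B007 (P1/RW1/US1/PS0)
  → PA=0x3BF05  (2 entries read)
#5 VA=0x1002A11 (r,kernel):
  lvl0: tbl 0x2C, slot 8 ⇒ 0x3C007 (P1/RW1/US1/PS0)
  lvl1: tbl 0x3C, slot 2 ⇒ 0x3E007 (P1/RW1/US1/PS0)
  → PA=0x3EA11  (2 entries read)

Access #2 fault: NONE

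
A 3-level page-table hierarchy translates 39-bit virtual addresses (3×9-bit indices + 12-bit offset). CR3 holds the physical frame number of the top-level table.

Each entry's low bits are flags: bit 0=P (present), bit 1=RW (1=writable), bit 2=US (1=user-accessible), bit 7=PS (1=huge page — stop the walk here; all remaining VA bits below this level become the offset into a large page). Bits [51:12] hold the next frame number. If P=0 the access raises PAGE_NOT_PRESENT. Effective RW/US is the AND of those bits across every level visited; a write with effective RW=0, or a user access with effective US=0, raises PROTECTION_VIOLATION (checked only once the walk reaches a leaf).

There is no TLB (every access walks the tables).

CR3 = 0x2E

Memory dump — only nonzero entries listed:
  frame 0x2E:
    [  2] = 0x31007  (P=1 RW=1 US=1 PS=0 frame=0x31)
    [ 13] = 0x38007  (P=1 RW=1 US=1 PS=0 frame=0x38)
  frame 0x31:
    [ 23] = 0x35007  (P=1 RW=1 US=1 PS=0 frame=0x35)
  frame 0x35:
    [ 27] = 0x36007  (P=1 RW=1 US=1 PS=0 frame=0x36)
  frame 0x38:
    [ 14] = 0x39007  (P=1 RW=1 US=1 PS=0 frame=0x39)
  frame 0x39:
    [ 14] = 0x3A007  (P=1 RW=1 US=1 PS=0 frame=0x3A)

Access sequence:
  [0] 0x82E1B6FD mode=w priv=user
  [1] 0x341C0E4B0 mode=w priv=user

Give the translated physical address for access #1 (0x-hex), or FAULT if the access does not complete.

Per-access translation:
#0 VA=0x82E1B6FD (w,user):
  [0] read 0x2E idx=2: raw=0x31007 flags P=1 W=1 U=1 S=0
  [1] read 0x31 idx=23: raw=0x35007 flags P=1 W=1 U=1 S=0
  [2] read 0x35 idx=27: raw=0x36007 flags P=1 W=1 U=1 S=0
  ✓ 0x366FD  — 3 lookups
#1 VA=0x341C0E4B0 (w,user):
  [0] read 0x2E idx=13: raw=0x38007 flags P=1 W=1 U=1 S=0
  [1] read 0x38 idx=14: raw=0x39007 flags P=1 W=1 U=1 S=0
  [2] read 0x39 idx=14: raw=0x3A007 flags P=1 W=1 U=1 S=0
  ✓ 0x3A4B0  — 3 lookups

Access #1 PA: 0x3A4B0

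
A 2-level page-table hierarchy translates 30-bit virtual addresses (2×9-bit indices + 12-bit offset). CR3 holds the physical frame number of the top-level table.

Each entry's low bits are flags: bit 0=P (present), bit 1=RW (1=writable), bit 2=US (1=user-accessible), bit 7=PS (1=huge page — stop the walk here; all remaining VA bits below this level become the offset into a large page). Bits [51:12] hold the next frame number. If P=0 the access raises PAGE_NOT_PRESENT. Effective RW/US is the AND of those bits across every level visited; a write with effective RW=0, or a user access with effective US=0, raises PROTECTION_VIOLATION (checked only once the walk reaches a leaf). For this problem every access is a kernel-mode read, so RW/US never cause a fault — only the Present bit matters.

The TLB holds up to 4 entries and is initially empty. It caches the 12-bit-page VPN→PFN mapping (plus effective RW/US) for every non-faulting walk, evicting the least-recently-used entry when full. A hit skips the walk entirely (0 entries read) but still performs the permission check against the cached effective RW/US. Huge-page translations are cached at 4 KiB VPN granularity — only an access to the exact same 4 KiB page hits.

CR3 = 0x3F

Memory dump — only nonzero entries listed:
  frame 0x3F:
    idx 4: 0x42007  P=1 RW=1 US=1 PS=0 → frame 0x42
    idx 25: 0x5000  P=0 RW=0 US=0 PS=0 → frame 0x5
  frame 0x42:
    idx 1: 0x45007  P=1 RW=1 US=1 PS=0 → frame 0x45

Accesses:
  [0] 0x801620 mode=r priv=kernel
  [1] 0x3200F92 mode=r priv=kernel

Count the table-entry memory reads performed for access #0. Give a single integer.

Per-access translation:
#0 VA=0x801620 (r,kernel):
  L0 @0x3F[4] → 0x42007  P=1,RW=1,US=1,PS=0
  L1 @0x42[1] → 0x45007  P=1,RW=1,US=1,PS=0
  → PA=0x45620  (2 entries read)
#1 VA=0x3200F92 (r,kernel):
  L0 @0x3F[25] → 0x5000  P=0,RW=0,US=0,PS=0
  ✗ PAGE_NOT_PRESENT  [1 reads]

Entries read for #0: 2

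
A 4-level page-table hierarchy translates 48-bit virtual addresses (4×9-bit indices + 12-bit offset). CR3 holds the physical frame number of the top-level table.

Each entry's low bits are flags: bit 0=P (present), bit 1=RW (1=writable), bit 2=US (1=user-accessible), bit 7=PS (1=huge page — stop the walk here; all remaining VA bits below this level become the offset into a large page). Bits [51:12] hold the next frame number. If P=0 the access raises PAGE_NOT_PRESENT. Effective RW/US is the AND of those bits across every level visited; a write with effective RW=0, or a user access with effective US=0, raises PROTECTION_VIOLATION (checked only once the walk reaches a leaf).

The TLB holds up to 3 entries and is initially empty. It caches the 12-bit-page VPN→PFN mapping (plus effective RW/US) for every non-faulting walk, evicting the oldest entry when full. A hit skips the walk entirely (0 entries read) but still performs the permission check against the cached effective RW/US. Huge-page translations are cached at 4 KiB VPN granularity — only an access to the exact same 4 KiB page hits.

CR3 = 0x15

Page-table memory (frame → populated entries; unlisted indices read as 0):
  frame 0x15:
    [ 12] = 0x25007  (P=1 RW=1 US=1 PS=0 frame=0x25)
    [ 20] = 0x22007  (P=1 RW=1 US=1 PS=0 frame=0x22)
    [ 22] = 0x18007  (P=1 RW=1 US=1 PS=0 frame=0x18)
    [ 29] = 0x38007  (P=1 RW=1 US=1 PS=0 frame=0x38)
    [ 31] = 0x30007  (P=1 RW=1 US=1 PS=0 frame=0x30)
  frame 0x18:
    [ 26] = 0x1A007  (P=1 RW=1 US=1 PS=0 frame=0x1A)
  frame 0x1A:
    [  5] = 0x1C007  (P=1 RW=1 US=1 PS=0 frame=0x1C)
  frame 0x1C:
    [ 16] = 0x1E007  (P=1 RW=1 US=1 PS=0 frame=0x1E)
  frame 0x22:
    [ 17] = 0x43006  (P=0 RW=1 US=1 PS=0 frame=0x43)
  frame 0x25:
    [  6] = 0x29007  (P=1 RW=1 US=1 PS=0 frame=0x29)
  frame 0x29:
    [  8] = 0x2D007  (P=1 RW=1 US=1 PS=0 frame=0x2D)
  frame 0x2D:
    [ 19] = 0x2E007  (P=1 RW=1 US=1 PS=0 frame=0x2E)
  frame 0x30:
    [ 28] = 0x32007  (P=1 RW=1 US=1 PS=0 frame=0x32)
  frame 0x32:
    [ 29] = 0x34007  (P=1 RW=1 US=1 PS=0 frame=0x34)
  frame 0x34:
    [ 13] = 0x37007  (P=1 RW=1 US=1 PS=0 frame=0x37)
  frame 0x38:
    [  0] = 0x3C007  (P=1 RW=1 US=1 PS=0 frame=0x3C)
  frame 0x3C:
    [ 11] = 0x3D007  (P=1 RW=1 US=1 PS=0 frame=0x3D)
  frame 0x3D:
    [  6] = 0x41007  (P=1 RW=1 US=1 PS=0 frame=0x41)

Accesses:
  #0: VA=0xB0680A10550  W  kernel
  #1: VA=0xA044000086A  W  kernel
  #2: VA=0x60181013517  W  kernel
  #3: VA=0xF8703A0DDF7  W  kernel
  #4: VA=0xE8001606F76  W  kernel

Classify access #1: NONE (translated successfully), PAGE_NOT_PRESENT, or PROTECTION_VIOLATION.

Trace:
#0 VA=0xB0680A10550 (w,kernel):
  lvl0: tbl 0x15, slot 22 ⇒ 0x18007 (P1/RW1/US1/PS0)
  lvl1: tbl 0x18, slot 26 ⇒ 0x1A007 (P1/RW1/US1/PS0)
  lvl2: tbl 0x1A, slot 5 ⇒ 0x1C007 (P1/RW1/US1/PS0)
  lvl3: tbl 0x1C, slot 16 ⇒ 0x1E007 (P1/RW1/US1/PS0)
  ✓ 0x1E550  — 4 lookups
#1 VA=0xA044000086A (w,kernel):
  lvl0: tbl 0x15, slot 20 ⇒ 0x22007 (P1/RW1/US1/PS0)
  lvl1: tbl 0x22, slot 17 ⇒ 0x43006 (P0/RW1/US1/PS0)
  → PAGE_NOT_PRESENT  (2 entries read)
#2 VA=0x60181013517 (w,kernel):
  lvl0: tbl 0x15, slot 12 ⇒ 0x25007 (P1/RW1/US1/PS0)
  lvl1: tbl 0x25, slot 6 ⇒ 0x29007 (P1/RW1/US1/PS0)
  lvl2: tbl 0x29, slot 8 ⇒ 0x2D007 (P1/RW1/US1/PS0)
  lvl3: tbl 0x2D, slot 19 ⇒ 0x2E007 (P1/RW1/US1/PS0)
  ✓ 0x2E517  — 4 lookups
#3 VA=0xF8703A0DDF7 (w,kernel):
  lvl0: tbl 0x15, slot 31 ⇒ 0x30007 (P1/RW1/US1/PS0)
  lvl1: tbl 0x30, slot 28 ⇒ 0x32007 (P1/RW1/US1/PS0)
  lvl2: tbl 0x32, slot 29 ⇒ 0x34007 (P1/RW1/US1/PS0)
  lvl3: tbl 0x34, slot 13 ⇒ 0x37007 (P1/RW1/US1/PS0)
  ✓ 0x37DF7  — 4 lookups
#4 VA=0xE8001606F76 (w,kernel):
  lvl0: tbl 0x15, slot 29 ⇒ 0x38007 (P1/RW1/US1/PS0)
  lvl1: tbl 0x38, slot 0 ⇒ 0x3C007 (P1/RW1/US1/PS0)
  lvl2: tbl 0x3C, slot 11 ⇒ 0x3D007 (P1/RW1/US1/PS0)
  lvl3: tbl 0x3D, slot 6 ⇒ 0x41007 (P1/RW1/US1/PS0)
  ✓ 0x41F76  — 4 lookups

Access #1 fault: PAGE_NOT_PRESENT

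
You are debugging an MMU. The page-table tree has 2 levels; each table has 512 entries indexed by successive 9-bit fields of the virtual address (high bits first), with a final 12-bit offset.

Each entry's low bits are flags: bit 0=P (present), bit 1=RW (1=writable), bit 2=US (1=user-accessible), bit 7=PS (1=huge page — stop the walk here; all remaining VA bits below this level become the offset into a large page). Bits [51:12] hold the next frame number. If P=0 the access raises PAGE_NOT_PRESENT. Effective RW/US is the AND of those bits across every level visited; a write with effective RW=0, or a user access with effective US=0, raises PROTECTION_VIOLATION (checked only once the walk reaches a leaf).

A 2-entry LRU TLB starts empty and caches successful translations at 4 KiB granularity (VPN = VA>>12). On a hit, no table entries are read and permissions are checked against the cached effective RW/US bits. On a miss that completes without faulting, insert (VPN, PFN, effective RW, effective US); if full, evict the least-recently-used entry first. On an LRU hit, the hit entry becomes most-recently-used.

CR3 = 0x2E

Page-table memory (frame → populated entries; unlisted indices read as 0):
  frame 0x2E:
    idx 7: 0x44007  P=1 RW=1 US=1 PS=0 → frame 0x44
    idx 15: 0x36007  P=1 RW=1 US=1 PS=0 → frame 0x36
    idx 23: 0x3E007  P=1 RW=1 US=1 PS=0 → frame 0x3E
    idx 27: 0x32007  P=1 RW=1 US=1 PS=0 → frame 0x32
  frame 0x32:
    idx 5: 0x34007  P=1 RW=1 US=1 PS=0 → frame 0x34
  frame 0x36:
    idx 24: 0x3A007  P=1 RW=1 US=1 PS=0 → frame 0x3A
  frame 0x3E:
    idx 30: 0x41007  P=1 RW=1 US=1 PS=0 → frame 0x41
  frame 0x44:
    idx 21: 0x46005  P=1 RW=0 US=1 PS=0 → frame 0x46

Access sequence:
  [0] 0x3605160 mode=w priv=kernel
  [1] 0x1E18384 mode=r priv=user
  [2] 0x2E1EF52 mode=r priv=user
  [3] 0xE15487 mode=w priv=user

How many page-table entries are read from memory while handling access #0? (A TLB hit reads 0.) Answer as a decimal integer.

Walk each access:
#0 VA=0x3605160 (w,kernel):
  L0 @0x2E[27] → 0x32007  P=1,RW=1,US=1,PS=0
  L1 @0x32[5] → 0x34007  P=1,RW=1,US=1,PS=0
  ⇒ phys 0x34160  [2 reads]
#1 VA=0x1E18384 (r,user):
  L0 @0x2E[15] → 0x36007  P=1,RW=1,US=1,PS=0
  L1 @0x36[24] → 0x3A007  P=1,RW=1,US=1,PS=0
  ⇒ phys 0x3A384  [2 reads]
#2 VA=0x2E1EF52 (r,user):
  L0 @0x2E[23] → 0x3E007  P=1,RW=1,US=1,PS=0
  L1 @0x3E[30] → 0x41007  P=1,RW=1,US=1,PS=0
  ⇒ phys 0x41F52  [2 reads]
#3 VA=0xE15487 (w,user):
  L0 @0x2E[7] → 0x44007  P=1,RW=1,US=1,PS=0
  L1 @0x44[21] → 0x46005  P=1,RW=0,US=1,PS=0
  → PROTECTION_VIOLATION  (2 entries read)

Entries read for #0: 2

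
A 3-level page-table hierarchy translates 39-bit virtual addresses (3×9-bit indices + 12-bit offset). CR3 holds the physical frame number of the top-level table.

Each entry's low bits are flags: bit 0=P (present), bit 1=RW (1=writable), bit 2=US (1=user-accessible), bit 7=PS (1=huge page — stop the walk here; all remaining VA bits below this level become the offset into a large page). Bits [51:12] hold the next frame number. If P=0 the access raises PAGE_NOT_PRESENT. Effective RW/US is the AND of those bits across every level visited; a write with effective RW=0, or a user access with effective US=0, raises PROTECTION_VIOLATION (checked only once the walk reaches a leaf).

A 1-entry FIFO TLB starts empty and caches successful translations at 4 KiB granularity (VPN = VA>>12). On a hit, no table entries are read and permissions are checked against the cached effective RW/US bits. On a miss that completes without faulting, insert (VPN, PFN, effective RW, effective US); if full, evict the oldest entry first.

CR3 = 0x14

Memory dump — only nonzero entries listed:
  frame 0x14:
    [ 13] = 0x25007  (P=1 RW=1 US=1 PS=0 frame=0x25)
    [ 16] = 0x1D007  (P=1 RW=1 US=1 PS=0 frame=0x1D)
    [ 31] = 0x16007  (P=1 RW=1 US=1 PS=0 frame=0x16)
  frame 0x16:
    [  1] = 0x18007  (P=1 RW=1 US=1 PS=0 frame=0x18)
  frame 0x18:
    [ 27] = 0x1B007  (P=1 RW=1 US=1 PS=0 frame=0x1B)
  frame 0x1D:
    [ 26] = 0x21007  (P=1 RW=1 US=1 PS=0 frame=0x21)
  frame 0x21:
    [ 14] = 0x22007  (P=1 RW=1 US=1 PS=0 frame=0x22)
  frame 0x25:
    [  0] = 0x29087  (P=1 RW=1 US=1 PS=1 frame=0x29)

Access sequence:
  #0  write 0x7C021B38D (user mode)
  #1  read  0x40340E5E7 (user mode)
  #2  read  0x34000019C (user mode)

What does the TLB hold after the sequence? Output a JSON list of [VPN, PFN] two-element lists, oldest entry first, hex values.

Per-access translation:
#0 VA=0x7C021B38D (w,user):
  L0: frame=0x14 idx=31 entry=0x16007 [P=1 RW=1 US=1 PS=0]
  L1: frame=0x16 idx=1 entry=0x18007 [P=1 RW=1 US=1 PS=0]
  L2: frame=0x18 idx=27 entry=0x1B007 [P=1 RW=1 US=1 PS=0]
  ⇒ phys 0x1B38D  [3 reads]
#1 VA=0x40340E5E7 (r,user):
  L0: frame=0x14 idx=16 entry=0x1D007 [P=1 RW=1 US=1 PS=0]
  L1: frame=0x1D idx=26 entry=0x21007 [P=1 RW=1 US=1 PS=0]
  L2: frame=0x21 idx=14 entry=0x22007 [P=1 RW=1 US=1 PS=0]
  ⇒ phys 0x225E7  [3 reads]
#2 VA=0x34000019C (r,user):
  L0: frame=0x14 idx=13 entry=0x25007 [P=1 RW=1 US=1 PS=0]
  L1: frame=0x25 idx=0 entry=0x29087 [P=1 RW=1 US=1 PS=1]
  ⇒ phys 0x2919C (huge @L1)  [2 reads]

TLB: [["0x340000", "0x29"]]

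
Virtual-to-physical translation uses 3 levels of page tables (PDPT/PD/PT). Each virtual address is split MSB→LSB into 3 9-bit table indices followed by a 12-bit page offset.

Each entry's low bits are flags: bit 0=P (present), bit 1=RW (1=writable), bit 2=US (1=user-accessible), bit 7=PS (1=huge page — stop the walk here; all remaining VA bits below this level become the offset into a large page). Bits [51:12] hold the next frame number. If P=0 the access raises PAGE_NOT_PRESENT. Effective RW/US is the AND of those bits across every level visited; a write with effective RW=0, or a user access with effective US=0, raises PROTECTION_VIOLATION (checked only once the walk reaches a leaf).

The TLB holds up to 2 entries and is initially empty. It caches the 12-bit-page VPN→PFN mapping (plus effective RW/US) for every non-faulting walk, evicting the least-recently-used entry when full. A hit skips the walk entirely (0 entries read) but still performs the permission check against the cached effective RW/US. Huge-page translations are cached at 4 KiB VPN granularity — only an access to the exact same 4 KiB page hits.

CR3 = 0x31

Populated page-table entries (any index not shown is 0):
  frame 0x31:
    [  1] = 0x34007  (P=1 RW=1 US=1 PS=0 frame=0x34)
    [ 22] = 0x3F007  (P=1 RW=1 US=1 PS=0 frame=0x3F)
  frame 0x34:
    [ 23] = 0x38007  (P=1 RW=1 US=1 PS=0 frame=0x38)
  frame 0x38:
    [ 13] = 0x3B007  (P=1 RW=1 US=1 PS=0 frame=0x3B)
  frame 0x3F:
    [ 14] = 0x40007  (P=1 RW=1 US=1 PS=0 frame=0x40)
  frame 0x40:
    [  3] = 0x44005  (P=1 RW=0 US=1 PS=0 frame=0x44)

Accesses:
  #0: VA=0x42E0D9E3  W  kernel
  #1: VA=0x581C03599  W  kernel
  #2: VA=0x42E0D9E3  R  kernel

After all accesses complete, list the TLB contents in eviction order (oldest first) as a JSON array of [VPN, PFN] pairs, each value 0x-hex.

Walk each access:
#0 VA=0x42E0D9E3 (w,kernel):
  lvl0: tbl 0x31, slot 1 ⇒ 0x34007 (P1/RW1/US1/PS0)
  lvl1: tbl 0x34, slot 23 ⇒ 0x38007 (P1/RW1/US1/PS0)
  lvl2: tbl 0x38, slot 13 ⇒ 0x3B007 (P1/RW1/US1/PS0)
  ⇒ phys 0x3B9E3  [3 reads]
#1 VA=0x581C03599 (w,kernel):
  lvl0: tbl 0x31, slot 22 ⇒ 0x3F007 (P1/RW1/US1/PS0)
  lvl1: tbl 0x3F, slot 14 ⇒ 0x40007 (P1/RW1/US1/PS0)
  lvl2: tbl 0x40, slot 3 ⇒ 0x44005 (P1/RW0/US1/PS0)
  ✗ PROTECTION_VIOLATION  [3 reads]
#2 VA=0x42E0D9E3 (r,kernel):
  TLB hit vpn=0x42E0D → PA=0x3B9E3

TLB: [["0x42E0D", "0x3B"]]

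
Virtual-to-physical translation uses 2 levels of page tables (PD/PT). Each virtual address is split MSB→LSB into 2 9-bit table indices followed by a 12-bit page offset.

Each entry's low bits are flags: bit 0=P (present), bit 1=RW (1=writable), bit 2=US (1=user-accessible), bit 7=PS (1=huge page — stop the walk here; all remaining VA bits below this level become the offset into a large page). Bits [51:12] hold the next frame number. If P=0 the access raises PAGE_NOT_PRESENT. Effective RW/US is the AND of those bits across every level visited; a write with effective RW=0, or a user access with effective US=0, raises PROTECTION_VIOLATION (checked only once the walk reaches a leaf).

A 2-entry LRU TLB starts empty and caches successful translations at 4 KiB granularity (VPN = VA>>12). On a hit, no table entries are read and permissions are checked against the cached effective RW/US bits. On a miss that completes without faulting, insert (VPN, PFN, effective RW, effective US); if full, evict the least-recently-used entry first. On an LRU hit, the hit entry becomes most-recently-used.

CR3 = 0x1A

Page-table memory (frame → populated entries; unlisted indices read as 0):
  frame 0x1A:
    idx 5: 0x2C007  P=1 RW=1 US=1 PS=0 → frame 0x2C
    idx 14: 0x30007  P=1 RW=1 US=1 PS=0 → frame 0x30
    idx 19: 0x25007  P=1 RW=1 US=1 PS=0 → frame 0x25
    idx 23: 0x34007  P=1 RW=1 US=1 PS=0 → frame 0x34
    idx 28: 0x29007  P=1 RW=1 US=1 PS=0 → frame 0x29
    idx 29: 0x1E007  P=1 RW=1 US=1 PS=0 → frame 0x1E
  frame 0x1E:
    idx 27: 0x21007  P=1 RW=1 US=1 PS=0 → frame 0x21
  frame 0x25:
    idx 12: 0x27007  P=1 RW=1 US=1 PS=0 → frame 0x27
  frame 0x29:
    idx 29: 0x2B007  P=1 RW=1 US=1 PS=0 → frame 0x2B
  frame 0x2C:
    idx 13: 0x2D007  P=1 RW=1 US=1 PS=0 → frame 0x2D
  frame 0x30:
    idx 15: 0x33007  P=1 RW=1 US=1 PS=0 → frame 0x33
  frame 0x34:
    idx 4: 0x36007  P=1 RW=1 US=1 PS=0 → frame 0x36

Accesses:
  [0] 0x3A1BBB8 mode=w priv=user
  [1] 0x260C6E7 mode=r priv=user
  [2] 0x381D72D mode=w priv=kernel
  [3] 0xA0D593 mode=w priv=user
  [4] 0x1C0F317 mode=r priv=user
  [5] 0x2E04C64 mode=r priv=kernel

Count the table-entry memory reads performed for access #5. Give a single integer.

Walk each access:
#0 VA=0x3A1BBB8 (w,user):
  [0] read 0x1A idx=29: raw=0x1E007 flags P=1 W=1 U=1 S=0
  [1] read 0x1E idx=27: raw=0x21007 flags P=1 W=1 U=1 S=0
  → PA=0x21BB8  (2 entries read)
#1 VA=0x260C6E7 (r,user):
  [0] read 0x1A idx=19: raw=0x25007 flags P=1 W=1 U=1 S=0
  [1] read 0x25 idx=12: raw=0x27007 flags P=1 W=1 U=1 S=0
  → PA=0x276E7  (2 entries read)
#2 VA=0x381D72D (w,kernel):
  [0] read 0x1A idx=28: raw=0x29007 flags P=1 W=1 U=1 S=0
  [1] read 0x29 idx=29: raw=0x2B007 flags P=1 W=1 U=1 S=0
  → PA=0x2B72D  (2 entries read)
#3 VA=0xA0D593 (w,user):
  [0] read 0x1A idx=5: raw=0x2C007 flags P=1 W=1 U=1 S=0
  [1] read 0x2C idx=13: raw=0x2D007 flags P=1 W=1 U=1 S=0
  → PA=0x2D593  (2 entries read)
#4 VA=0x1C0F317 (r,user):
  [0] read 0x1A idx=14: raw=0x30007 flags P=1 W=1 U=1 S=0
  [1] read 0x30 idx=15: raw=0x33007 flags P=1 W=1 U=1 S=0
  → PA=0x33317  (2 entries read)
#5 VA=0x2E04C64 (r,kernel):
  [0] read 0x1A idx=23: raw=0x34007 flags P=1 W=1 U=1 S=0
  [1] read 0x34 idx=4: raw=0x36007 flags P=1 W=1 U=1 S=0
  → PA=0x36C64  (2 entries read)

Entries read for #5: 2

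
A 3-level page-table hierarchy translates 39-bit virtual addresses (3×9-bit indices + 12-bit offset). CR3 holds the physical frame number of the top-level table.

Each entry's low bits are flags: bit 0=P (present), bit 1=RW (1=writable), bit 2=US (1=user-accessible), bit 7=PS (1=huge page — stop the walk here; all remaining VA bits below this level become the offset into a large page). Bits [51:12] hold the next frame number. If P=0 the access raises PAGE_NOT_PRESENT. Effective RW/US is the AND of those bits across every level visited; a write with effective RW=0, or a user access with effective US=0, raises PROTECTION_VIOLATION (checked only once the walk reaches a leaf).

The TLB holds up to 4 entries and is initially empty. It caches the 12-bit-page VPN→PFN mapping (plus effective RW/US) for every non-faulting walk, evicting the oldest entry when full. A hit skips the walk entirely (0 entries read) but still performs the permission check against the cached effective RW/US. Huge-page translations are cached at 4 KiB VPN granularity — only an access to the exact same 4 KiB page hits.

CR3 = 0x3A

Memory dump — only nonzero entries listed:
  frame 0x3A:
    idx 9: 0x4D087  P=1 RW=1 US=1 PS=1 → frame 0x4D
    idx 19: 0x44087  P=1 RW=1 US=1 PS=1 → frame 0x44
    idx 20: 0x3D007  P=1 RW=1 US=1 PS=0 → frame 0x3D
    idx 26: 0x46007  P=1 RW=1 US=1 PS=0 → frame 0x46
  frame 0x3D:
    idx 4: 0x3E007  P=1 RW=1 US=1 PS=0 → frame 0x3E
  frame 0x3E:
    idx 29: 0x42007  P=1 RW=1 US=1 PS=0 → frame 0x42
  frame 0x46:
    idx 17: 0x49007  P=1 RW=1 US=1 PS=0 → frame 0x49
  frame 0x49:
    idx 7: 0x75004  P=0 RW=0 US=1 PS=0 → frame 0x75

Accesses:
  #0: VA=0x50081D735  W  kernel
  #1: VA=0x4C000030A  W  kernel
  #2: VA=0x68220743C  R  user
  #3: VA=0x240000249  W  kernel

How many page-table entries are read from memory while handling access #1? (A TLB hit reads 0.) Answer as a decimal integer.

Walk each access:
#0 VA=0x50081D735 (w,kernel):
  [0] read 0x3A idx=20: raw=0x3D007 flags P=1 W=1 U=1 S=0
  [1] read 0x3D idx=4: raw=0x3E007 flags P=1 W=1 U=1 S=0
  [2] read 0x3E idx=29: raw=0x42007 flags P=1 W=1 U=1 S=0
  → PA=0x42735  (3 entries read)
#1 VA=0x4C000030A (w,kernel):
  [0] read 0x3A idx=19: raw=0x44087 flags P=1 W=1 U=1 S=1
  → PA=0x4430A (huge @L0)  (1 entries read)
#2 VA=0x68220743C (r,user):
  [0] read 0x3A idx=26: raw=0x46007 flags P=1 W=1 U=1 S=0
  [1] read 0x46 idx=17: raw=0x49007 flags P=1 W=1 U=1 S=0
  [2] read 0x49 idx=7: raw=0x75004 flags P=0 W=0 U=1 S=0
  ✗ PAGE_NOT_PRESENT  [3 reads]
#3 VA=0x240000249 (w,kernel):
  [0] read 0x3A idx=9: raw=0x4D087 flags P=1 W=1 U=1 S=1
  → PA=0x4D249 (huge @L0)  (1 entries read)

Entries read for #1: 1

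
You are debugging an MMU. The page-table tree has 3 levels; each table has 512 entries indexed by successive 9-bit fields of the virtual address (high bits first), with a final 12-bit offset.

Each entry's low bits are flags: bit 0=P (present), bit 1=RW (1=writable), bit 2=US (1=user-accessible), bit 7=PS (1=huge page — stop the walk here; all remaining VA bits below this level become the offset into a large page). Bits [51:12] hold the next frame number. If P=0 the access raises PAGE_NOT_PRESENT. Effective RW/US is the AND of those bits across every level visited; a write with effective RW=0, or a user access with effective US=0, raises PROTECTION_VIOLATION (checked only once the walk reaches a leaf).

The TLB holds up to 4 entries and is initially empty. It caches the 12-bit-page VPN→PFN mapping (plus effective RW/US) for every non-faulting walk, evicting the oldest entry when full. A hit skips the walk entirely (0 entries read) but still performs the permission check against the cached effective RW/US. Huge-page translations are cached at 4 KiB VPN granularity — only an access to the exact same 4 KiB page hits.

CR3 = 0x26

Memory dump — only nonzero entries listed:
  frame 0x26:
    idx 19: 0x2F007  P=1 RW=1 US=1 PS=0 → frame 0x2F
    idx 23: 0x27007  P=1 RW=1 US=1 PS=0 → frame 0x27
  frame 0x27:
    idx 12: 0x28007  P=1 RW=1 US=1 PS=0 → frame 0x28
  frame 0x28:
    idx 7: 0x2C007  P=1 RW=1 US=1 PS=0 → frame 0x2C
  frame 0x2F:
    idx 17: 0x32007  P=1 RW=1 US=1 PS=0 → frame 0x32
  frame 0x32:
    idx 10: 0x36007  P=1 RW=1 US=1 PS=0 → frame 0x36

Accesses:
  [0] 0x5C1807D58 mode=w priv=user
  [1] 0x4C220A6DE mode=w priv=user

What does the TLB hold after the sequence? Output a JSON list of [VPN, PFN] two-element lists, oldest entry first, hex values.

Walk each access:
#0 VA=0x5C1807D58 (w,user):
  lvl0: tbl 0x26, slot 23 ⇒ 0x27007 (P1/RW1/US1/PS0)
  lvl1: tbl 0x27, slot 12 ⇒ 0x28007 (P1/RW1/US1/PS0)
  lvl2: tbl 0x28, slot 7 ⇒ 0x2C007 (P1/RW1/US1/PS0)
  ⇒ phys 0x2CD58  [3 reads]
#1 VA=0x4C220A6DE (w,user):
  lvl0: tbl 0x26, slot 19 ⇒ 0x2F007 (P1/RW1/US1/PS0)
  lvl1: tbl 0x2F, slot 17 ⇒ 0x32007 (P1/RW1/US1/PS0)
  lvl2: tbl 0x32, slot 10 ⇒ 0x36007 (P1/RW1/US1/PS0)
  ⇒ phys 0x366DE  [3 reads]

TLB: [["0x5C1807", "0x2C"], ["0x4C220A", "0x36"]]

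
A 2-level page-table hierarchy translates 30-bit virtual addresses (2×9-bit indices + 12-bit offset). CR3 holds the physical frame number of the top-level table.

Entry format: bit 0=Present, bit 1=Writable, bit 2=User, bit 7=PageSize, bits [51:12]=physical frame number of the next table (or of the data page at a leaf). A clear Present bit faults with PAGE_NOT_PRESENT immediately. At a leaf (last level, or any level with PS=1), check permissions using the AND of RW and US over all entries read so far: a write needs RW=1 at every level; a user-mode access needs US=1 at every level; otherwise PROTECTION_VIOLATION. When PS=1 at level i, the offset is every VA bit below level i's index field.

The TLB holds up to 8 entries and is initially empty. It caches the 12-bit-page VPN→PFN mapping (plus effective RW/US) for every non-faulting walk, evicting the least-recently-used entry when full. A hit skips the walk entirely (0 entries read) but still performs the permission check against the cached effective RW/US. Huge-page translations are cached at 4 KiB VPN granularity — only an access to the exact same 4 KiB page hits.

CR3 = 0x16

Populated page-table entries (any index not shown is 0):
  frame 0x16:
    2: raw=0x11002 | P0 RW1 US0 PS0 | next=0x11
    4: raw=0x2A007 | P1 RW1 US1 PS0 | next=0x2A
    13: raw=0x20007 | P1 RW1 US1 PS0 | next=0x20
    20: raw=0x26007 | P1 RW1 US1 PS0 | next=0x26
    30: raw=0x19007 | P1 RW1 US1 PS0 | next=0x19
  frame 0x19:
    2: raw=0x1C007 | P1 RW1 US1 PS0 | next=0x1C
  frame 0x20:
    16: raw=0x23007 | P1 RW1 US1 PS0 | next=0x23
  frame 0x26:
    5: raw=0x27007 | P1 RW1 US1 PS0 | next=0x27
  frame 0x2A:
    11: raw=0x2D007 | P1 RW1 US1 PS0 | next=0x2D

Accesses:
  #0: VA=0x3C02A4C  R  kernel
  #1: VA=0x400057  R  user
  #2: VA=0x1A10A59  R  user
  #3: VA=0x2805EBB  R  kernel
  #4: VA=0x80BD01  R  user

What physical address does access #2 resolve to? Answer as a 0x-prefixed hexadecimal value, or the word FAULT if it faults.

Per-access translation:
#0 VA=0x3C02A4C (r,kernel):
  [0] read 0x16 idx=30: raw=0x19007 flags P=1 W=1 U=1 S=0
  [1] read 0x19 idx=2: raw=0x1C007 flags P=1 W=1 U=1 S=0
  ✓ 0x1CA4C  — 2 lookups
#1 VA=0x400057 (r,user):
  [0] read 0x16 idx=2: raw=0x11002 flags P=0 W=1 U=0 S=0
  ⇒ fault: PAGE_NOT_PRESENT  — 1 lookups
#2 VA=0x1A10A59 (r,user):
  [0] read 0x16 idx=13: raw=0x20007 flags P=1 W=1 U=1 S=0
  [1] read 0x20 idx=16: raw=0x23007 flags P=1 W=1 U=1 S=0
  ✓ 0x23A59  — 2 lookups
#3 VA=0x2805EBB (r,kernel):
  [0] read 0x16 idx=20: raw=0x26007 flags P=1 W=1 U=1 S=0
  [1] read 0x26 idx=5: raw=0x27007 flags P=1 W=1 U=1 S=0
  ✓ 0x27EBB  — 2 lookups
#4 VA=0x80BD01 (r,user):
  [0] read 0x16 idx=4: raw=0x2A007 flags P=1 W=1 U=1 S=0
  [1] read 0x2A idx=11: raw=0x2D007 flags P=1 W=1 U=1 S=0
  ✓ 0x2DD01  — 2 lookups

Access #2 PA: 0x23A59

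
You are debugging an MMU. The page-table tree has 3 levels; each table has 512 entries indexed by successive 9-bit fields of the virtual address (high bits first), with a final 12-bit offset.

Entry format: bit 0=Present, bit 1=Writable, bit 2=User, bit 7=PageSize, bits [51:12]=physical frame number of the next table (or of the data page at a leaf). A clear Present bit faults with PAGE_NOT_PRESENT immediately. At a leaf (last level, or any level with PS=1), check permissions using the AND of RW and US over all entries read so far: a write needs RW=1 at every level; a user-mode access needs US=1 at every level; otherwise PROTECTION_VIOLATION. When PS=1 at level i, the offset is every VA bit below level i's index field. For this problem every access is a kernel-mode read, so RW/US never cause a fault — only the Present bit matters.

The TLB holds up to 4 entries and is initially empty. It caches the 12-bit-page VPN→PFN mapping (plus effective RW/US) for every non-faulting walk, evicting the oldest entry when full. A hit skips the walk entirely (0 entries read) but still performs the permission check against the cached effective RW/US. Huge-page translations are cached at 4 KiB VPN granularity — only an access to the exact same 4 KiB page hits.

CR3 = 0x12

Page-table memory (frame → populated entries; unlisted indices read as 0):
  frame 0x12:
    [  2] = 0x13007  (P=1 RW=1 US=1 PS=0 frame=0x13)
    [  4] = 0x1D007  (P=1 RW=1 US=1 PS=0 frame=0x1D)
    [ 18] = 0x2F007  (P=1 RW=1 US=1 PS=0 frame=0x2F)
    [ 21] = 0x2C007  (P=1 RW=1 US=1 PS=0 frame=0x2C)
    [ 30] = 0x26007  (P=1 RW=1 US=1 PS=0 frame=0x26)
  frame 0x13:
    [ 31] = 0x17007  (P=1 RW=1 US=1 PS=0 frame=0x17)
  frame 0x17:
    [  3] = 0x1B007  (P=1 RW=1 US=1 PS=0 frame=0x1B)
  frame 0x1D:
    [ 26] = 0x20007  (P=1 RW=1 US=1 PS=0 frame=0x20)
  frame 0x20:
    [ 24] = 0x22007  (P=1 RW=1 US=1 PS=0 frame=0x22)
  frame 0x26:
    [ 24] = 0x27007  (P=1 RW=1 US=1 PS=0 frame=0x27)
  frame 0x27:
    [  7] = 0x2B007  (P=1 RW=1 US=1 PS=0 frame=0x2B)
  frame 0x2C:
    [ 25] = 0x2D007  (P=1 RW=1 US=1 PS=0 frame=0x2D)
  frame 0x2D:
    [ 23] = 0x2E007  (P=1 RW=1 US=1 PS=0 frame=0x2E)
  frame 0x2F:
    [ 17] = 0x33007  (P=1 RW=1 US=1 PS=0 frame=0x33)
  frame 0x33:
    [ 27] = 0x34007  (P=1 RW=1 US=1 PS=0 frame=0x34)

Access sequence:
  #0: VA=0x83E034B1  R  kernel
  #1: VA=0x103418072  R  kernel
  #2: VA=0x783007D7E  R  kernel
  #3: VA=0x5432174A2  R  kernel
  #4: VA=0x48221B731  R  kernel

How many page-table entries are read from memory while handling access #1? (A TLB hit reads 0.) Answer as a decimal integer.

Trace:
#0 VA=0x83E034B1 (r,kernel):
  L0: frame=0x12 idx=2 entry=0x13007 [P=1 RW=1 US=1 PS=0]
  L1: frame=0x13 idx=31 entry=0x17007 [P=1 RW=1 US=1 PS=0]
  L2: frame=0x17 idx=3 entry=0x1B007 [P=1 RW=1 US=1 PS=0]
  ✓ 0x1B4B1  — 3 lookups
#1 VA=0x103418072 (r,kernel):
  L0: frame=0x12 idx=4 entry=0x1D007 [P=1 RW=1 US=1 PS=0]
  L1: frame=0x1D idx=26 entry=0x20007 [P=1 RW=1 US=1 PS=0]
  L2: frame=0x20 idx=24 entry=0x22007 [P=1 RW=1 US=1 PS=0]
  ✓ 0x22072  — 3 lookups
#2 VA=0x783007D7E (r,kernel):
  L0: frame=0x12 idx=30 entry=0x26007 [P=1 RW=1 US=1 PS=0]
  L1: frame=0x26 idx=24 entry=0x27007 [P=1 RW=1 US=1 PS=0]
  L2: frame=0x27 idx=7 entry=0x2B007 [P=1 RW=1 US=1 PS=0]
  ✓ 0x2BD7E  — 3 lookups
#3 VA=0x5432174A2 (r,kernel):
  L0: frame=0x12 idx=21 entry=0x2C007 [P=1 RW=1 US=1 PS=0]
  L1: frame=0x2C idx=25 entry=0x2D007 [P=1 RW=1 US=1 PS=0]
  L2: frame=0x2D idx=23 entry=0x2E007 [P=1 RW=1 US=1 PS=0]
  ✓ 0x2E4A2  — 3 lookups
#4 VA=0x48221B731 (r,kernel):
  L0: frame=0x12 idx=18 entry=0x2F007 [P=1 RW=1 US=1 PS=0]
  L1: frame=0x2F idx=17 entry=0x33007 [P=1 RW=1 US=1 PS=0]
  L2: frame=0x33 idx=27 entry=0x34007 [P=1 RW=1 US=1 PS=0]
  ✓ 0x34731  — 3 lookups

Entries read for #1: 3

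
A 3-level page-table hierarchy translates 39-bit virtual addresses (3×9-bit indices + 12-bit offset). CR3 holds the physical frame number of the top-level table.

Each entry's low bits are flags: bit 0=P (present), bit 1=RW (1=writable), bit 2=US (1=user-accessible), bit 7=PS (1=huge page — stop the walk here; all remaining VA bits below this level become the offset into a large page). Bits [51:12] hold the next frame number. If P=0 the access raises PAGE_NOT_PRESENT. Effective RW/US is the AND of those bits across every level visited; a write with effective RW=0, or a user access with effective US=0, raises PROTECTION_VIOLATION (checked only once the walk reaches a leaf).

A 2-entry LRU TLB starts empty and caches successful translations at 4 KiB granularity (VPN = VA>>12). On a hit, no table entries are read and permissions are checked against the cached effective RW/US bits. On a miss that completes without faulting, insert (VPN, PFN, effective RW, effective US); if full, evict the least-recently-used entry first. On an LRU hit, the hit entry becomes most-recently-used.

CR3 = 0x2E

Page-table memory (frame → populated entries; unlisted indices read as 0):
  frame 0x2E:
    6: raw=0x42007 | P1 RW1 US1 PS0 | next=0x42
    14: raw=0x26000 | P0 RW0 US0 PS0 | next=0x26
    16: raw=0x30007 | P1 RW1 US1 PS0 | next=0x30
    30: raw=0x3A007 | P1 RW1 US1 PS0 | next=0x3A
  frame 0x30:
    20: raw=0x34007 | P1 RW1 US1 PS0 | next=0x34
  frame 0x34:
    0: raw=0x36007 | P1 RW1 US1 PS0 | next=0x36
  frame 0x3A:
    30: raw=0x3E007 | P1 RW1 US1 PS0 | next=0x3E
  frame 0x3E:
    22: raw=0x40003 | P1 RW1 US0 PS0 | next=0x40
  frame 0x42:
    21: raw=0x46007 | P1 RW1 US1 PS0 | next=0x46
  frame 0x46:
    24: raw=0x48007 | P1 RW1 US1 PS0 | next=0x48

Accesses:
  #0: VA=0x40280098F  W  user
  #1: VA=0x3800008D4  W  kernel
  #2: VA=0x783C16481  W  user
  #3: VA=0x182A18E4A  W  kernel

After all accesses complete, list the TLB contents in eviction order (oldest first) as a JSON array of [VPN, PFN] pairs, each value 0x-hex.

Per-access translation:
#0 VA=0x40280098F (w,user):
  L0 @0x2E[16] → 0x30007  P=1,RW=1,US=1,PS=0
  L1 @0x30[20] → 0x34007  P=1,RW=1,US=1,PS=0
  L2 @0x34[0] → 0x36007  P=1,RW=1,US=1,PS=0
  → PA=0x3698F  (3 entries read)
#1 VA=0x3800008D4 (w,kernel):
  L0 @0x2E[14] → 0x26000  P=0,RW=0,US=0,PS=0
  ✗ PAGE_NOT_PRESENT  [1 reads]
#2 VA=0x783C16481 (w,user):
  L0 @0x2E[30] → 0x3A007  P=1,RW=1,US=1,PS=0
  L1 @0x3A[30] → 0x3E007  P=1,RW=1,US=1,PS=0
  L2 @0x3E[22] → 0x40003  P=1,RW=1,US=0,PS=0
  ✗ PROTECTION_VIOLATION  [3 reads]
#3 VA=0x182A18E4A (w,kernel):
  L0 @0x2E[6] → 0x42007  P=1,RW=1,US=1,PS=0
  L1 @0x42[21] → 0x46007  P=1,RW=1,US=1,PS=0
  L2 @0x46[24] → 0x48007  P=1,RW=1,US=1,PS=0
  → PA=0x48E4A  (3 entries read)

TLB: [["0x402800", "0x36"], ["0x182A18", "0x48"]]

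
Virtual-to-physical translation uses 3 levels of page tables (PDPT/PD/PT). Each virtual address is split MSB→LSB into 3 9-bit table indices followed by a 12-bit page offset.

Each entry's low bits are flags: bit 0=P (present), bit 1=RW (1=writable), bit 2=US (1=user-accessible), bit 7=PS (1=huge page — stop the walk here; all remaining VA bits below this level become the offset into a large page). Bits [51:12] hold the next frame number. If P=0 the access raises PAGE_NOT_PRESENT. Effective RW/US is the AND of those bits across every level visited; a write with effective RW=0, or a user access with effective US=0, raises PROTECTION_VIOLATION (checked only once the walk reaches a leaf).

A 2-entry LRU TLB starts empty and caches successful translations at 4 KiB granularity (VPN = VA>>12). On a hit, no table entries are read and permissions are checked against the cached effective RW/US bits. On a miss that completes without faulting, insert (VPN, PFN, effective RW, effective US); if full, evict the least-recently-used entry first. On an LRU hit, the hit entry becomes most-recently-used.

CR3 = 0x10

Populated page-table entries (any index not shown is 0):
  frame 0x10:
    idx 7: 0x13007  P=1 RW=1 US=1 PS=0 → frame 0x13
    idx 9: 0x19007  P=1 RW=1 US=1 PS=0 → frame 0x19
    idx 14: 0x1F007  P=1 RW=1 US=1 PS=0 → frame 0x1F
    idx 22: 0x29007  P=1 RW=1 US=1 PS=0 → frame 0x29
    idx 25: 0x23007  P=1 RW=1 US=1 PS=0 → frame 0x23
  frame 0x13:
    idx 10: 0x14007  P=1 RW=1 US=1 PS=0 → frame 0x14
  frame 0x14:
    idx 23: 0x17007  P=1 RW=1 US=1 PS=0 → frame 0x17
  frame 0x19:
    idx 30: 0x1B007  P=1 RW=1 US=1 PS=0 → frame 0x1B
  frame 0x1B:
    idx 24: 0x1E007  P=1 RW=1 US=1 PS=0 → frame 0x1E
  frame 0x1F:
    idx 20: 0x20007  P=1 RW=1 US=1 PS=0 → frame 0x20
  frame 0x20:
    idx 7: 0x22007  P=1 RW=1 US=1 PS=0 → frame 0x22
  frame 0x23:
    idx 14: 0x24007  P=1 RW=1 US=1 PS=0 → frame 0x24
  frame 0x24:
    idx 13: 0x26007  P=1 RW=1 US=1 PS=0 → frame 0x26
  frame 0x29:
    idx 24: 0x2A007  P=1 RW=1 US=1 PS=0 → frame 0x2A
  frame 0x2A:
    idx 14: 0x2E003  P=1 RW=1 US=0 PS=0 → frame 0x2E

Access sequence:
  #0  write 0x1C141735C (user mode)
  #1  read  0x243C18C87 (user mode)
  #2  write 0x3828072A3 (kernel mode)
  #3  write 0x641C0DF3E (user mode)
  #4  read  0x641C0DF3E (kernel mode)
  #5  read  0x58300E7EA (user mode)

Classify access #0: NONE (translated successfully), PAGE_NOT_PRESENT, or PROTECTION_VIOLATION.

Per-access translation:
#0 VA=0x1C141735C (w,user):
  L0: frame=0x10 idx=7 entry=0x13007 [P=1 RW=1 US=1 PS=0]
  L1: frame=0x13 idx=10 entry=0x14007 [P=1 RW=1 US=1 PS=0]
  L2: frame=0x14 idx=23 entry=0x17007 [P=1 RW=1 US=1 PS=0]
  → PA=0x1735C  (3 entries read)
#1 VA=0x243C18C87 (r,user):
  L0: frame=0x10 idx=9 entry=0x19007 [P=1 RW=1 US=1 PS=0]
  L1: frame=0x19 idx=30 entry=0x1B007 [P=1 RW=1 US=1 PS=0]
  L2: frame=0x1B idx=24 entry=0x1E007 [P=1 RW=1 US=1 PS=0]
  → PA=0x1EC87  (3 entries read)
#2 VA=0x3828072A3 (w,kernel):
  L0: frame=0x10 idx=14 entry=0x1F007 [P=1 RW=1 US=1 PS=0]
  L1: frame=0x1F idx=20 entry=0x20007 [P=1 RW=1 US=1 PS=0]
  L2: frame=0x20 idx=7 entry=0x22007 [P=1 RW=1 US=1 PS=0]
  → PA=0x222A3  (3 entries read)
#3 VA=0x641C0DF3E (w,user):
  L0: frame=0x10 idx=25 entry=0x23007 [P=1 RW=1 US=1 PS=0]
  L1: frame=0x23 idx=14 entry=0x24007 [P=1 RW=1 US=1 PS=0]
  L2: frame=0x24 idx=13 entry=0x26007 [P=1 RW=1 US=1 PS=0]
  → PA=0x26F3E  (3 entries read)
#4 VA=0x641C0DF3E (r,kernel):
  TLB hit vpn=0x641C0D → PA=0x26F3E
#5 VA=0x58300E7EA (r,user):
  L0: frame=0x10 idx=22 entry=0x29007 [P=1 RW=1 US=1 PS=0]
  L1: frame=0x29 idx=24 entry=0x2A007 [P=1 RW=1 US=1 PS=0]
  L2: frame=0x2A idx=14 entry=0x2E003 [P=1 RW=1 US=0 PS=0]
  → PROTECTION_VIOLATION  (3 entries read)

Access #0 fault: NONE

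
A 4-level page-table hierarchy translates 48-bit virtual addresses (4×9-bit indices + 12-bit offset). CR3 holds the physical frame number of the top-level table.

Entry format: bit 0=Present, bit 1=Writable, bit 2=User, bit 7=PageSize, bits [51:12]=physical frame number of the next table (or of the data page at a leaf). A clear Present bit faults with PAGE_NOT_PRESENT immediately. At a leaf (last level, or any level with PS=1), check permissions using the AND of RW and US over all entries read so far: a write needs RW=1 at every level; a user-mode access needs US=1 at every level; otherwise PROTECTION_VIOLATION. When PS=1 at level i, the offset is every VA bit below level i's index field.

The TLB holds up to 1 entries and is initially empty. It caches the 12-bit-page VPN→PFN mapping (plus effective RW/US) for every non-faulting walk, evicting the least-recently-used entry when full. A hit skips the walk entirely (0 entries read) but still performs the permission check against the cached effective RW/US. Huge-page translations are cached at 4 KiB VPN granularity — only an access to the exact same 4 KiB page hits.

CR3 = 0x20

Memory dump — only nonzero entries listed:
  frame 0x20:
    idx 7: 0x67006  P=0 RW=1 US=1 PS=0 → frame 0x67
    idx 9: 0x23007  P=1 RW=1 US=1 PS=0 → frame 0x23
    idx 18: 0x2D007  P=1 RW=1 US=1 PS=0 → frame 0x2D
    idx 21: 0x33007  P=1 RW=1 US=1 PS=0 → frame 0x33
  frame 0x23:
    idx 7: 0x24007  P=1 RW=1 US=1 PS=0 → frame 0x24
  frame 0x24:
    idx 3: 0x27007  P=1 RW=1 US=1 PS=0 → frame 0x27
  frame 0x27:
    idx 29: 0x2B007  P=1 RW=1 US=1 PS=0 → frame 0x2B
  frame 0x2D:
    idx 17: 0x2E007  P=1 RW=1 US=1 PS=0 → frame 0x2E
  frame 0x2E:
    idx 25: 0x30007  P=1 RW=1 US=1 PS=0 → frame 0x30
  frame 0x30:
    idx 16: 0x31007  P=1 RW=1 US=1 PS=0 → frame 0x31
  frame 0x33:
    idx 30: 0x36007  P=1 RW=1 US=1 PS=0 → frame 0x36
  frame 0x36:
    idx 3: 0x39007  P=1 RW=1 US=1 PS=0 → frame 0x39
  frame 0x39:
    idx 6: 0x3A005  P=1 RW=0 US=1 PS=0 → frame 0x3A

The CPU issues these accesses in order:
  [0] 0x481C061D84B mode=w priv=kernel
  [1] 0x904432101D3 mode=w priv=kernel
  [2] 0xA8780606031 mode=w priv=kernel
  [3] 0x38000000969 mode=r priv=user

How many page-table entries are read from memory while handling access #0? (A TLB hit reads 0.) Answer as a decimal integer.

Per-access translation:
#0 VA=0x481C061D84B (w,kernel):
  lvl0: tbl 0x20, slot 9 ⇒ 0x23007 (P1/RW1/US1/PS0)
  lvl1: tbl 0x23, slot 7 ⇒ 0x24007 (P1/RW1/US1/PS0)
  lvl2: tbl 0x24, slot 3 ⇒ 0x27007 (P1/RW1/US1/PS0)
  lvl3: tbl 0x27, slot 29 ⇒ 0x2B007 (P1/RW1/US1/PS0)
  ⇒ phys 0x2B84B  [4 reads]
#1 VA=0x904432101D3 (w,kernel):
  lvl0: tbl 0x20, slot 18 ⇒ 0x2D007 (P1/RW1/US1/PS0)
  lvl1: tbl 0x2D, slot 17 ⇒ 0x2E007 (P1/RW1/US1/PS0)
  lvl2: tbl 0x2E, slot 25 ⇒ 0x30007 (P1/RW1/US1/PS0)
  lvl3: tbl 0x30, slot 16 ⇒ 0x31007 (P1/RW1/US1/PS0)
  ⇒ phys 0x311D3  [4 reads]
#2 VA=0xA8780606031 (w,kernel):
  lvl0: tbl 0x20, slot 21 ⇒ 0x33007 (P1/RW1/US1/PS0)
  lvl1: tbl 0x33, slot 30 ⇒ 0x36007 (P1/RW1/US1/PS0)
  lvl2: tbl 0x36, slot 3 ⇒ 0x39007 (P1/RW1/US1/PS0)
  lvl3: tbl 0x39, slot 6 ⇒ 0x3A005 (P1/RW0/US1/PS0)
  ✗ PROTECTION_VIOLATION  [4 reads]
#3 VA=0x38000000969 (r,user):
  lvl0: tbl 0x20, slot 7 ⇒ 0x67006 (P0/RW1/US1/PS0)
  ✗ PAGE_NOT_PRESENT  [1 reads]

Entries read for #0: 4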